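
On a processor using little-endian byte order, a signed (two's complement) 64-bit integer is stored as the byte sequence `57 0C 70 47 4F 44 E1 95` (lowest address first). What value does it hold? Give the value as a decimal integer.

Little-endian stores the least-significant byte at the lowest address.
Reassemble most-significant byte first: 95 E1 44 4F 47 70 0C 57 → 0x95E1444F47700C57.
Top bit is set, so as a signed 64-bit value this is 0x95E1444F47700C57 − 2^64 = -7646755585006760873.

-7646755585006760873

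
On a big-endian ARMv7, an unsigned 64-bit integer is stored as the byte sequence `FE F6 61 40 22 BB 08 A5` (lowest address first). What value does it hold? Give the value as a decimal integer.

18371978657993001125

Big-endian: lowest address holds the most-significant byte.
The bytes are already most-significant first: 0xFEF6614022BB08A5.
0xFEF6614022BB08A5 = 18371978657993001125.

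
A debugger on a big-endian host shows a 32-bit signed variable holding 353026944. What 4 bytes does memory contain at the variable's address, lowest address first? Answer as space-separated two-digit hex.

15 0A C3 80

353026944 in hexadecimal, padded to 32 bits, is 0x150AC380.
Split into bytes (most-significant first): 15 0A C3 80.
In big-endian order the high byte comes first in memory.
So the memory order matches the most-significant-first order: 15 0A C3 80.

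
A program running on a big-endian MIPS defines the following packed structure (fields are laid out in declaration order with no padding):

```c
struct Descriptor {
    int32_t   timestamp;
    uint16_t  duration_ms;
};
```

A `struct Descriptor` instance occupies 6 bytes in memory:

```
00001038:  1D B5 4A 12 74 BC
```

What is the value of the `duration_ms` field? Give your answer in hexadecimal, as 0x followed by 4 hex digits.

`duration_ms` follows `timestamp` (4 bytes), so it starts at byte offset 4 and occupies 2 bytes.
Bytes at offsets 4..5: 74 BC.
Big-endian stores the most-significant byte at the lowest address.
The bytes are already most-significant first: 0x74BC.

0x74BC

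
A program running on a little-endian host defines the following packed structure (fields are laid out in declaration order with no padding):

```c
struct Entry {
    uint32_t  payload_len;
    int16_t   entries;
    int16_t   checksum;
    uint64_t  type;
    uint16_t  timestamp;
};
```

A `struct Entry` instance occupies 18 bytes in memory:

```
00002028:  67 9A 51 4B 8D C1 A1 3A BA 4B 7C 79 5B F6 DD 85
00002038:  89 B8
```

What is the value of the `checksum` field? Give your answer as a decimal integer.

`checksum` follows `payload_len` (4 B), `entries` (2 B), so it starts at offset 4 + 2 = 6 and occupies 2 bytes.
Bytes at offsets 6..7: A1 3A.
Little-endian stores the least-significant byte at the lowest address.
Reassemble most-significant byte first: 3A A1 → 0x3AA1.
0x3AA1 = 15009.

15009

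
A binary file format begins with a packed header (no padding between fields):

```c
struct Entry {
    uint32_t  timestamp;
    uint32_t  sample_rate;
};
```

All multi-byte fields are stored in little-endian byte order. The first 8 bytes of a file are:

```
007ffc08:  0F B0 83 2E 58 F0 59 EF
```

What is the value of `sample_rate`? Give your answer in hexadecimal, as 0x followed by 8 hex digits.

`sample_rate` follows `timestamp` (4 bytes), so it starts at byte offset 4 and occupies 4 bytes.
Bytes at offsets 4..7: 58 F0 59 EF.
Little-endian stores the least-significant byte at the lowest address.
Reassemble most-significant byte first: EF 59 F0 58 → 0xEF59F058.

0xEF59F058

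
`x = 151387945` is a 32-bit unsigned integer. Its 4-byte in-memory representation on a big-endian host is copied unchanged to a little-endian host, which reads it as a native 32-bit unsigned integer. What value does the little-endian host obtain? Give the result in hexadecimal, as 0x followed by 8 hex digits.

151387945 in 32-bit hexadecimal is 0x0905FF29.
Stored big-endian, the bytes at ascending addresses are 09 05 FF 29.
Read back as little-endian, the first byte is least significant, giving 0x29FF0509.

0x29FF0509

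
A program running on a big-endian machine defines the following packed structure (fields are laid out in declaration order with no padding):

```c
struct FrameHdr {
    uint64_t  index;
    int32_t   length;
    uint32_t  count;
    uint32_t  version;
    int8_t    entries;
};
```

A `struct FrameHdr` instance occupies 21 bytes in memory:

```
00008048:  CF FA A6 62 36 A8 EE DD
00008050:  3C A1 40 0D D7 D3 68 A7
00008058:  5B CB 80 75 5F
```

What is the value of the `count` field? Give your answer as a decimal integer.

3620956327

`count` follows `index` (8 B), `length` (4 B), so it starts at offset 8 + 4 = 12 and occupies 4 bytes.
Bytes at offsets 12..15: D7 D3 68 A7.
Big-endian: lowest address holds the most-significant byte.
The bytes are already most-significant first: 0xD7D368A7.
0xD7D368A7 = 3620956327.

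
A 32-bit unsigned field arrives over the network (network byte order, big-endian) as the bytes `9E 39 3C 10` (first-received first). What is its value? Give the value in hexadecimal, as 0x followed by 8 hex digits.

0x9E393C10

Big-endian: lowest address holds the most-significant byte.
The bytes are already most-significant first: 0x9E393C10.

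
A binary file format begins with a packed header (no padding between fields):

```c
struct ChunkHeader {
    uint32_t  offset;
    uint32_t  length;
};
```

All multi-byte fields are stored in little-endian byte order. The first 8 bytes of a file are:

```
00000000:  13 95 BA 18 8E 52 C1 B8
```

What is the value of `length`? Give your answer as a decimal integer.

3099677326

`length` follows `offset` (4 bytes), so it starts at byte offset 4 and occupies 4 bytes.
Bytes at offsets 4..7: 8E 52 C1 B8.
Little-endian stores the least-significant byte at the lowest address.
Reassemble most-significant byte first: B8 C1 52 8E → 0xB8C1528E.
0xB8C1528E = 3099677326.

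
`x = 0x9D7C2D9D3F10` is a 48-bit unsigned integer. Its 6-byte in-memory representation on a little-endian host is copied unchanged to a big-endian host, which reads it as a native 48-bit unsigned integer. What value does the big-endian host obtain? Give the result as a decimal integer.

Stored little-endian, the bytes at ascending addresses are 10 3F 9D 2D 7C 9D.
Read back as big-endian, the last byte is least significant, giving 0x103F9D2D7C9D.
0x103F9D2D7C9D = 17865405987997.

17865405987997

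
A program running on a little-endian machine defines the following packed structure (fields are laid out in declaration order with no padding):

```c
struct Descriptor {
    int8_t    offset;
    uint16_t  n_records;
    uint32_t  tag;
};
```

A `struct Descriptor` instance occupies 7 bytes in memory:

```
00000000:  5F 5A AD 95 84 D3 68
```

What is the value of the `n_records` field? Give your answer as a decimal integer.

`n_records` follows `offset` (1 byte), so it starts at byte offset 1 and occupies 2 bytes.
Bytes at offsets 1..2: 5A AD.
In little-endian order the low byte comes first in memory.
Reassemble most-significant byte first: AD 5A → 0xAD5A.
0xAD5A = 44378.

44378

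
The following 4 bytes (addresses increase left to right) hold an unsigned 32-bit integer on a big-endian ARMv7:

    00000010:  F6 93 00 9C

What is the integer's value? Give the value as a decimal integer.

4136829084

In big-endian order the high byte comes first in memory.
The bytes are already most-significant first: 0xF693009C.
0xF693009C = 4136829084.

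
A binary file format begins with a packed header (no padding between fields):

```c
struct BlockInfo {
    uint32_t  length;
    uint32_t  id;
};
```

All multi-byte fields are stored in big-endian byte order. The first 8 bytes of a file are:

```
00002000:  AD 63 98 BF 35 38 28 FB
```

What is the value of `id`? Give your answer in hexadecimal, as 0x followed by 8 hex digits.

0x353828FB

`id` follows `length` (4 bytes), so it starts at byte offset 4 and occupies 4 bytes.
Bytes at offsets 4..7: 35 38 28 FB.
Big-endian: lowest address holds the most-significant byte.
The bytes are already most-significant first: 0x353828FB.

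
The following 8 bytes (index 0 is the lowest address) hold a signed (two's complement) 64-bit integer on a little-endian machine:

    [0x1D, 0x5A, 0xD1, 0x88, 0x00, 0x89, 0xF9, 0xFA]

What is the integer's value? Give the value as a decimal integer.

-362107659638187491

Little-endian stores the least-significant byte at the lowest address.
Reassemble most-significant byte first: FA F9 89 00 88 D1 5A 1D → 0xFAF9890088D15A1D.
Top bit is set, so as a signed 64-bit value this is 0xFAF9890088D15A1D − 2^64 = -362107659638187491.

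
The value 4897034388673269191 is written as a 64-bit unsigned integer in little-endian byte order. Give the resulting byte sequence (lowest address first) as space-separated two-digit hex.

4897034388673269191 in hexadecimal, padded to 64 bits, is 0x43F5C2D4B5BE0DC7.
Split into bytes (most-significant first): 43 F5 C2 D4 B5 BE 0D C7.
Little-endian stores the least-significant byte at the lowest address.
So at ascending addresses the bytes are C7 0D BE B5 D4 C2 F5 43.

C7 0D BE B5 D4 C2 F5 43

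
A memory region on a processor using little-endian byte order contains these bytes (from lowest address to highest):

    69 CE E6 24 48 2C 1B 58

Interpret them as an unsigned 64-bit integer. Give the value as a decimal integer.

6348716788077219433

Little-endian stores the least-significant byte at the lowest address.
Reassemble most-significant byte first: 58 1B 2C 48 24 E6 CE 69 → 0x581B2C4824E6CE69.
0x581B2C4824E6CE69 = 6348716788077219433.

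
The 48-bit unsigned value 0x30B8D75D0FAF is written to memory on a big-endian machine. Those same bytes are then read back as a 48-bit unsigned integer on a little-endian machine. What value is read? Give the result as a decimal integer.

192480533788720

Stored big-endian, the bytes at ascending addresses are 30 B8 D7 5D 0F AF.
Read back as little-endian, the first byte is least significant, giving 0xAF0F5DD7B830.
0xAF0F5DD7B830 = 192480533788720.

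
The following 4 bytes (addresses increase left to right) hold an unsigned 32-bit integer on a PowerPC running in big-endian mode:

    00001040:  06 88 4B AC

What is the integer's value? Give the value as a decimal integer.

In big-endian order the high byte comes first in memory.
The bytes are already most-significant first: 0x06884BAC.
0x06884BAC = 109595564.

109595564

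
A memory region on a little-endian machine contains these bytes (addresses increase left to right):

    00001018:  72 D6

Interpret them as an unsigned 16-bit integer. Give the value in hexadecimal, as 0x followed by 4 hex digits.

0xD672

Little-endian stores the least-significant byte at the lowest address.
Reassemble most-significant byte first: D6 72 → 0xD672.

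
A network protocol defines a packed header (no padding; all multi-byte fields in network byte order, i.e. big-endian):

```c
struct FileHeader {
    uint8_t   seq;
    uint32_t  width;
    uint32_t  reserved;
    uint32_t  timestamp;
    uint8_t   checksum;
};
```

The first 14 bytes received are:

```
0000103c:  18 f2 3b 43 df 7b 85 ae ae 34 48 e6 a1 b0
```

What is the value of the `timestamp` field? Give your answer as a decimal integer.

877192865

`timestamp` follows `seq` (1 B), `width` (4 B), `reserved` (4 B), so it starts at offset 1 + 4 + 4 = 9 and occupies 4 bytes.
Bytes at offsets 9..12: 34 48 E6 A1.
Big-endian stores the most-significant byte at the lowest address.
The bytes are already most-significant first: 0x3448E6A1.
0x3448E6A1 = 877192865.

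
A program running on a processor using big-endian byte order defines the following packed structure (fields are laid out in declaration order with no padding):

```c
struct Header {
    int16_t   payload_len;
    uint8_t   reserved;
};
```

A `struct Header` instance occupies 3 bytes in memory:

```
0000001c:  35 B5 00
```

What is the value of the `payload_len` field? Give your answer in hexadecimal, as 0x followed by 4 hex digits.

0x35B5

`payload_len` is the first field, at byte offset 0, occupying 2 bytes.
Bytes at offsets 0..1: 35 B5.
Big-endian stores the most-significant byte at the lowest address.
The bytes are already most-significant first: 0x35B5.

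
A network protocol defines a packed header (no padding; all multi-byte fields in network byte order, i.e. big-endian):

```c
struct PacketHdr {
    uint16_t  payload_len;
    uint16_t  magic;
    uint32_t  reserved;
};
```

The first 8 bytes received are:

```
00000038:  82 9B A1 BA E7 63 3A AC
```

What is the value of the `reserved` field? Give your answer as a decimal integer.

`reserved` follows `payload_len` (2 B), `magic` (2 B), so it starts at offset 2 + 2 = 4 and occupies 4 bytes.
Bytes at offsets 4..7: E7 63 3A AC.
In big-endian order the high byte comes first in memory.
The bytes are already most-significant first: 0xE7633AAC.
0xE7633AAC = 3882039980.

3882039980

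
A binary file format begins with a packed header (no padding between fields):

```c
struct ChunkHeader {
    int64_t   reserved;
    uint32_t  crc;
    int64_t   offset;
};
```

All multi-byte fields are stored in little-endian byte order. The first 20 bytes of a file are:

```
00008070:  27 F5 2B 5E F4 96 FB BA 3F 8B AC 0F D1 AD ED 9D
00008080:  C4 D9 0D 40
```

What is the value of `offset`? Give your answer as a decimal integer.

4615584631611043281

`offset` follows `reserved` (8 B), `crc` (4 B), so it starts at offset 8 + 4 = 12 and occupies 8 bytes.
Bytes at offsets 12..19: D1 AD ED 9D C4 D9 0D 40.
Little-endian stores the least-significant byte at the lowest address.
Reassemble most-significant byte first: 40 0D D9 C4 9D ED AD D1 → 0x400DD9C49DEDADD1.
0x400DD9C49DEDADD1 = 4615584631611043281.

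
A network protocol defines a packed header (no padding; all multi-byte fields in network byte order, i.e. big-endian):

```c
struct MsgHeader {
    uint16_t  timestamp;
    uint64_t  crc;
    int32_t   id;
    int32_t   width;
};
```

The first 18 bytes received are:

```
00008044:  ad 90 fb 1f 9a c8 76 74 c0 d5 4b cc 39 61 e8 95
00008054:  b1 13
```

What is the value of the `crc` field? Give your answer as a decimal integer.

18095352013569442005

`crc` follows `timestamp` (2 bytes), so it starts at byte offset 2 and occupies 8 bytes.
Bytes at offsets 2..9: FB 1F 9A C8 76 74 C0 D5.
Big-endian: lowest address holds the most-significant byte.
The bytes are already most-significant first: 0xFB1F9AC87674C0D5.
0xFB1F9AC87674C0D5 = 18095352013569442005.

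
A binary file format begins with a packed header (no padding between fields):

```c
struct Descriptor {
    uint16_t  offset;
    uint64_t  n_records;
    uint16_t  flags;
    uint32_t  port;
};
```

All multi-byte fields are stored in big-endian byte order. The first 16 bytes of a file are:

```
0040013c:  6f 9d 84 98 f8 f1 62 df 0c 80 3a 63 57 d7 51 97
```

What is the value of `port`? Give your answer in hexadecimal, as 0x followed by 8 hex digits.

0x57D75197

`port` follows `offset` (2 B), `n_records` (8 B), `flags` (2 B), so it starts at offset 2 + 8 + 2 = 12 and occupies 4 bytes.
Bytes at offsets 12..15: 57 D7 51 97.
Big-endian stores the most-significant byte at the lowest address.
The bytes are already most-significant first: 0x57D75197.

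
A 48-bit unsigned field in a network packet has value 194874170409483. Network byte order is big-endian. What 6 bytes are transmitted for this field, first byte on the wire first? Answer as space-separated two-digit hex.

194874170409483 in hexadecimal, padded to 48 bits, is 0xB13CADB4020B.
Split into bytes (most-significant first): B1 3C AD B4 02 0B.
Big-endian stores the most-significant byte at the lowest address.
So the memory order matches the most-significant-first order: B1 3C AD B4 02 0B.

B1 3C AD B4 02 0B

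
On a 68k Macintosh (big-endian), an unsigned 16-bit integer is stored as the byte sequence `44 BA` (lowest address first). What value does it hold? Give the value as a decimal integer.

In big-endian order the high byte comes first in memory.
The bytes are already most-significant first: 0x44BA.
0x44BA = 17594.

17594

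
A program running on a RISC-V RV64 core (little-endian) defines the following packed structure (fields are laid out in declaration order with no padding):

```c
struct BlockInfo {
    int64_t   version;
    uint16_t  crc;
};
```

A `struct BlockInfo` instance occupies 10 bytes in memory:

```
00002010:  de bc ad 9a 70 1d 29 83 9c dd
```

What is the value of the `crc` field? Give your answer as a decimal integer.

56732

`crc` follows `version` (8 bytes), so it starts at byte offset 8 and occupies 2 bytes.
Bytes at offsets 8..9: 9C DD.
Little-endian stores the least-significant byte at the lowest address.
Reassemble most-significant byte first: DD 9C → 0xDD9C.
0xDD9C = 56732.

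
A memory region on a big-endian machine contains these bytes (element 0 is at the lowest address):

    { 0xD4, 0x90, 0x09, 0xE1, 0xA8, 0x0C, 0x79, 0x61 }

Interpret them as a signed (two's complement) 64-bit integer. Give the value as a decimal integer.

-3129990876230813343

In big-endian order the high byte comes first in memory.
The bytes are already most-significant first: 0xD49009E1A80C7961.
Top bit is set, so as a signed 64-bit value this is 0xD49009E1A80C7961 − 2^64 = -3129990876230813343.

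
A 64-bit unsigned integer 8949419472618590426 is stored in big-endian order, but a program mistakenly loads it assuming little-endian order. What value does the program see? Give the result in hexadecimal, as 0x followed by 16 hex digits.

8949419472618590426 in 64-bit hexadecimal is 0x7C32B998236510DA.
Stored big-endian, the bytes at ascending addresses are 7C 32 B9 98 23 65 10 DA.
Read back as little-endian, the first byte is least significant, giving 0xDA10652398B9327C.

0xDA10652398B9327C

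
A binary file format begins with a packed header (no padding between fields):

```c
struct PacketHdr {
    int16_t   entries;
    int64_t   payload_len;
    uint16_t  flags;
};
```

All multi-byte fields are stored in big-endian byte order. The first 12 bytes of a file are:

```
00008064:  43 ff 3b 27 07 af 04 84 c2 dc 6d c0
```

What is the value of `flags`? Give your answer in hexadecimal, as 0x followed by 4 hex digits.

0x6DC0

`flags` follows `entries` (2 B), `payload_len` (8 B), so it starts at offset 2 + 8 = 10 and occupies 2 bytes.
Bytes at offsets 10..11: 6D C0.
Big-endian: lowest address holds the most-significant byte.
The bytes are already most-significant first: 0x6DC0.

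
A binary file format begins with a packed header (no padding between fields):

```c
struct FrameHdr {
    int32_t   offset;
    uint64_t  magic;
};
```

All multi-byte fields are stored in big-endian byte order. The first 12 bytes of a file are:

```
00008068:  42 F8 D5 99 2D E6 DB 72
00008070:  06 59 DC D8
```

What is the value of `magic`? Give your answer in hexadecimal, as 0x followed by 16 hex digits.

`magic` follows `offset` (4 bytes), so it starts at byte offset 4 and occupies 8 bytes.
Bytes at offsets 4..11: 2D E6 DB 72 06 59 DC D8.
Big-endian: lowest address holds the most-significant byte.
The bytes are already most-significant first: 0x2DE6DB720659DCD8.

0x2DE6DB720659DCD8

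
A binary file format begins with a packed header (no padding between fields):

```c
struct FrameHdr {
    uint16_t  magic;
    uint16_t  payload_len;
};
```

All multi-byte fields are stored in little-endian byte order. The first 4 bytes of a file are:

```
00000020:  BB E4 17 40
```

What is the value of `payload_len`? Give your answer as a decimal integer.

`payload_len` follows `magic` (2 bytes), so it starts at byte offset 2 and occupies 2 bytes.
Bytes at offsets 2..3: 17 40.
Little-endian stores the least-significant byte at the lowest address.
Reassemble most-significant byte first: 40 17 → 0x4017.
0x4017 = 16407.

16407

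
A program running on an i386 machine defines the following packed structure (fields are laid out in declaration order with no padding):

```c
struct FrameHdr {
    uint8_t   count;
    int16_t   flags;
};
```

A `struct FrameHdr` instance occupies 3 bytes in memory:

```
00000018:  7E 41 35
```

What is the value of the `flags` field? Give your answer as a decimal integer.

13633

`flags` follows `count` (1 byte), so it starts at byte offset 1 and occupies 2 bytes.
Bytes at offsets 1..2: 41 35.
Little-endian stores the least-significant byte at the lowest address.
Reassemble most-significant byte first: 35 41 → 0x3541.
0x3541 = 13633.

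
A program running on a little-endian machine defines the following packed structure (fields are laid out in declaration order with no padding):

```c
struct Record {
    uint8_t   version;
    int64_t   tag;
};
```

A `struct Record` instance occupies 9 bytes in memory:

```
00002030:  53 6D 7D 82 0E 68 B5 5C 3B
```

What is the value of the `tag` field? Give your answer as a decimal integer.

`tag` follows `version` (1 byte), so it starts at byte offset 1 and occupies 8 bytes.
Bytes at offsets 1..8: 6D 7D 82 0E 68 B5 5C 3B.
Little-endian: lowest address holds the least-significant byte.
Reassemble most-significant byte first: 3B 5C B5 68 0E 82 7D 6D → 0x3B5CB5680E827D6D.
0x3B5CB5680E827D6D = 4277493204619787629.

4277493204619787629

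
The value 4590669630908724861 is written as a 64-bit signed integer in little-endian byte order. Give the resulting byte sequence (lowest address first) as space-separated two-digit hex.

4590669630908724861 in hexadecimal, padded to 64 bits, is 0x3FB555B4F77CF67D.
Split into bytes (most-significant first): 3F B5 55 B4 F7 7C F6 7D.
In little-endian order the low byte comes first in memory.
So at ascending addresses the bytes are 7D F6 7C F7 B4 55 B5 3F.

7D F6 7C F7 B4 55 B5 3F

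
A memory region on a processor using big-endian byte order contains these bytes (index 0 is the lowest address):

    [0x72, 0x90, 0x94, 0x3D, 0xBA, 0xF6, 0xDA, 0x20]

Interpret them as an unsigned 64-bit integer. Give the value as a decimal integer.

8255261109820774944

Big-endian: lowest address holds the most-significant byte.
The bytes are already most-significant first: 0x7290943DBAF6DA20.
0x7290943DBAF6DA20 = 8255261109820774944.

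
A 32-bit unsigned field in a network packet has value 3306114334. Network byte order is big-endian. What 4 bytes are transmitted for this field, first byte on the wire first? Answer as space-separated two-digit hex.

C5 0F 4D 1E

3306114334 in hexadecimal, padded to 32 bits, is 0xC50F4D1E.
Split into bytes (most-significant first): C5 0F 4D 1E.
Big-endian stores the most-significant byte at the lowest address.
So the memory order matches the most-significant-first order: C5 0F 4D 1E.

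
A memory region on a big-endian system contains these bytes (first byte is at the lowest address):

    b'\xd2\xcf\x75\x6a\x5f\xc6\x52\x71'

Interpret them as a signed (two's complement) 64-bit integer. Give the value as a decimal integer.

-3256254905831763343

Big-endian: lowest address holds the most-significant byte.
The bytes are already most-significant first: 0xD2CF756A5FC65271.
Top bit is set, so as a signed 64-bit value this is 0xD2CF756A5FC65271 − 2^64 = -3256254905831763343.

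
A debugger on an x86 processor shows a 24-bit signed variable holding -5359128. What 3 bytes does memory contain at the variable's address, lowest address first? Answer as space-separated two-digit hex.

E8 39 AE

Two's complement of -5359128 in 24 bits: 5359128 = 0x51C618; invert → 0xAE39E7; add 1 → 0xAE39E8.
Split into bytes (most-significant first): AE 39 E8.
In little-endian order the low byte comes first in memory.
So at ascending addresses the bytes are E8 39 AE.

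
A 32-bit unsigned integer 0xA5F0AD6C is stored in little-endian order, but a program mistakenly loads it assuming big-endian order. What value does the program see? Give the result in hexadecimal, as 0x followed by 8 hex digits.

Stored little-endian, the bytes at ascending addresses are 6C AD F0 A5.
Read back as big-endian, the last byte is least significant, giving 0x6CADF0A5.

0x6CADF0A5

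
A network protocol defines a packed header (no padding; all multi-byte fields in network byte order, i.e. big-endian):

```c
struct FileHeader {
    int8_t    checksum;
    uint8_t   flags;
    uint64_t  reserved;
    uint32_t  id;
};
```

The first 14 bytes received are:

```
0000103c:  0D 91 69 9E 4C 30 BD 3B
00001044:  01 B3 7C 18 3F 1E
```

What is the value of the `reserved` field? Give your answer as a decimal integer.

7610604192519618995

`reserved` follows `checksum` (1 B), `flags` (1 B), so it starts at offset 1 + 1 = 2 and occupies 8 bytes.
Bytes at offsets 2..9: 69 9E 4C 30 BD 3B 01 B3.
In big-endian order the high byte comes first in memory.
The bytes are already most-significant first: 0x699E4C30BD3B01B3.
0x699E4C30BD3B01B3 = 7610604192519618995.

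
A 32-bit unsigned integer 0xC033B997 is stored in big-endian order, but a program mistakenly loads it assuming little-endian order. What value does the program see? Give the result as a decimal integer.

2545497024

Stored big-endian, the bytes at ascending addresses are C0 33 B9 97.
Read back as little-endian, the first byte is least significant, giving 0x97B933C0.
0x97B933C0 = 2545497024.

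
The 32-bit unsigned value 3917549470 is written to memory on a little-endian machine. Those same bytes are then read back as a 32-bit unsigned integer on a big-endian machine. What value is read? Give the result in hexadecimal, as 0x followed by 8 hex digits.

3917549470 in 32-bit hexadecimal is 0xE9810F9E.
Stored little-endian, the bytes at ascending addresses are 9E 0F 81 E9.
Read back as big-endian, the last byte is least significant, giving 0x9E0F81E9.

0x9E0F81E9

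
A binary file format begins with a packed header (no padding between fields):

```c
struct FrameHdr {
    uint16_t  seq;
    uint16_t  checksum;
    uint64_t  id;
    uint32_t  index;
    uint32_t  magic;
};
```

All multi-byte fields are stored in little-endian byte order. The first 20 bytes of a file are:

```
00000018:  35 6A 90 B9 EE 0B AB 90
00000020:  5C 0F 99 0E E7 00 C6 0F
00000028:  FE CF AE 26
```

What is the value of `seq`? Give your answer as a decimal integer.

`seq` is the first field, at byte offset 0, occupying 2 bytes.
Bytes at offsets 0..1: 35 6A.
In little-endian order the low byte comes first in memory.
Reassemble most-significant byte first: 6A 35 → 0x6A35.
0x6A35 = 27189.

27189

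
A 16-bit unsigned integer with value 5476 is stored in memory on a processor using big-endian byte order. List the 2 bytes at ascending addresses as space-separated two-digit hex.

5476 in hexadecimal, padded to 16 bits, is 0x1564.
Split into bytes (most-significant first): 15 64.
Big-endian stores the most-significant byte at the lowest address.
So the memory order matches the most-significant-first order: 15 64.

15 64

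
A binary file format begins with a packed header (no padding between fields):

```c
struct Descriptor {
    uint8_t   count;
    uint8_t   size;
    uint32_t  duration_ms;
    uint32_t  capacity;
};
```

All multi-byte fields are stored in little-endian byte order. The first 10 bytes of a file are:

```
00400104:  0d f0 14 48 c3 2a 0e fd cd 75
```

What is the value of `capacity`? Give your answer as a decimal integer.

`capacity` follows `count` (1 B), `size` (1 B), `duration_ms` (4 B), so it starts at offset 1 + 1 + 4 = 6 and occupies 4 bytes.
Bytes at offsets 6..9: 0E FD CD 75.
In little-endian order the low byte comes first in memory.
Reassemble most-significant byte first: 75 CD FD 0E → 0x75CDFD0E.
0x75CDFD0E = 1976433934.

1976433934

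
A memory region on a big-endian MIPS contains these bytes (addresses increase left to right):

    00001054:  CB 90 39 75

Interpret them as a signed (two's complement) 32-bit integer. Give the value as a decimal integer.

Big-endian stores the most-significant byte at the lowest address.
The bytes are already most-significant first: 0xCB903975.
Top bit is set, so as a signed 32-bit value this is 0xCB903975 − 2^32 = -879740555.

-879740555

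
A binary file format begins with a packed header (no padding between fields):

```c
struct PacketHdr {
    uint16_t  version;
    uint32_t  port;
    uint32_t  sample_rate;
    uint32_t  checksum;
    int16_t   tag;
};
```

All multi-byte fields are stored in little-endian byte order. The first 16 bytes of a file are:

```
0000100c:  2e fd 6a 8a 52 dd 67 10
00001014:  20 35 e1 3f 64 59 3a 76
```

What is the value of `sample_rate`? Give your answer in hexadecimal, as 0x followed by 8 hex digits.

0x35201067

`sample_rate` follows `version` (2 B), `port` (4 B), so it starts at offset 2 + 4 = 6 and occupies 4 bytes.
Bytes at offsets 6..9: 67 10 20 35.
In little-endian order the low byte comes first in memory.
Reassemble most-significant byte first: 35 20 10 67 → 0x35201067.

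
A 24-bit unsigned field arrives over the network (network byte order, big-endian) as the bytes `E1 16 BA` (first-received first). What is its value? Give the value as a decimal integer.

Big-endian: lowest address holds the most-significant byte.
The bytes are already most-significant first: 0xE116BA.
0xE116BA = 14751418.

14751418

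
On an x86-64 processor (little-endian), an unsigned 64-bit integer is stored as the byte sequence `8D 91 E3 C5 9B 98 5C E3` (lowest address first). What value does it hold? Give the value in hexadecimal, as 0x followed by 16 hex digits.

In little-endian order the low byte comes first in memory.
Reassemble most-significant byte first: E3 5C 98 9B C5 E3 91 8D → 0xE35C989BC5E3918D.

0xE35C989BC5E3918D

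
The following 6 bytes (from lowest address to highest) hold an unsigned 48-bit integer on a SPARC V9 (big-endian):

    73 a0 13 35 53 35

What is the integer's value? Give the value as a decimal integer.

Big-endian stores the most-significant byte at the lowest address.
The bytes are already most-significant first: 0x73A013355335.
0x73A013355335 = 127131354223413.

127131354223413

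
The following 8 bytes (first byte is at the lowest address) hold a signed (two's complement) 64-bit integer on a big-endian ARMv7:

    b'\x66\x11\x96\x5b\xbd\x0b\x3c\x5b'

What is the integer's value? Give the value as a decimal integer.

7354824987230551131

In big-endian order the high byte comes first in memory.
The bytes are already most-significant first: 0x6611965BBD0B3C5B.
0x6611965BBD0B3C5B = 7354824987230551131.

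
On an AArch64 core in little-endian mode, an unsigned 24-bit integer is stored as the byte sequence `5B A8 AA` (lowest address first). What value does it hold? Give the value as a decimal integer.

11184219

In little-endian order the low byte comes first in memory.
Reassemble most-significant byte first: AA A8 5B → 0xAAA85B.
0xAAA85B = 11184219.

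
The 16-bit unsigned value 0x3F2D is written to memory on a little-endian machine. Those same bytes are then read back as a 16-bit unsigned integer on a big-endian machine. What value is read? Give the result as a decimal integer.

Stored little-endian, the bytes at ascending addresses are 2D 3F.
Read back as big-endian, the last byte is least significant, giving 0x2D3F.
0x2D3F = 11583.

11583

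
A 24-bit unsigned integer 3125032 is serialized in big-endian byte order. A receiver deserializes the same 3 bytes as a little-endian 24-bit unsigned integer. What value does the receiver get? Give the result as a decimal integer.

2666287

3125032 in 24-bit hexadecimal is 0x2FAF28.
Stored big-endian, the bytes at ascending addresses are 2F AF 28.
Read back as little-endian, the first byte is least significant, giving 0x28AF2F.
0x28AF2F = 2666287.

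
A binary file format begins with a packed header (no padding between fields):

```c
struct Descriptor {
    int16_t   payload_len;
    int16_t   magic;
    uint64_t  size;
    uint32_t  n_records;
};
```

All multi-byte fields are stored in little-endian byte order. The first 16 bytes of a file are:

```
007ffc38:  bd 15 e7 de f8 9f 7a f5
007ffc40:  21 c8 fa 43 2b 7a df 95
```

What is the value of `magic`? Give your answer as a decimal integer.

`magic` follows `payload_len` (2 bytes), so it starts at byte offset 2 and occupies 2 bytes.
Bytes at offsets 2..3: E7 DE.
Little-endian: lowest address holds the least-significant byte.
Reassemble most-significant byte first: DE E7 → 0xDEE7.
Top bit is set, so as a signed 16-bit value this is 0xDEE7 − 2^16 = -8473.

-8473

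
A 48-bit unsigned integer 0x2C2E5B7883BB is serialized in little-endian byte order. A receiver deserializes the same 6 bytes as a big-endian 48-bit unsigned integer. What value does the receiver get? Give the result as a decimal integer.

206173334351404

Stored little-endian, the bytes at ascending addresses are BB 83 78 5B 2E 2C.
Read back as big-endian, the last byte is least significant, giving 0xBB83785B2E2C.
0xBB83785B2E2C = 206173334351404.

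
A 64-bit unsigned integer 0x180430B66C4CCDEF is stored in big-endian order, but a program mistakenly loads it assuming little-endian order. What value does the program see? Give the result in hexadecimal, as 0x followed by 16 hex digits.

0xEFCD4C6CB6300418

Stored big-endian, the bytes at ascending addresses are 18 04 30 B6 6C 4C CD EF.
Read back as little-endian, the first byte is least significant, giving 0xEFCD4C6CB6300418.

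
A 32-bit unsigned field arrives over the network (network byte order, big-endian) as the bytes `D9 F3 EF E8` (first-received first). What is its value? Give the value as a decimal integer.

Big-endian stores the most-significant byte at the lowest address.
The bytes are already most-significant first: 0xD9F3EFE8.
0xD9F3EFE8 = 3656642536.

3656642536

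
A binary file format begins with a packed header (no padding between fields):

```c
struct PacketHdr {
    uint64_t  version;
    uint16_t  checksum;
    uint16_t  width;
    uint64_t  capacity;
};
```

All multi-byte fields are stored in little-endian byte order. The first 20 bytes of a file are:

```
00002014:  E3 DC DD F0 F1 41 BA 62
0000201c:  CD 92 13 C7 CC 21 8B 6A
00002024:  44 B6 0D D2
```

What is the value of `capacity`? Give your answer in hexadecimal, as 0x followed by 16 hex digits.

`capacity` follows `version` (8 B), `checksum` (2 B), `width` (2 B), so it starts at offset 8 + 2 + 2 = 12 and occupies 8 bytes.
Bytes at offsets 12..19: CC 21 8B 6A 44 B6 0D D2.
Little-endian stores the least-significant byte at the lowest address.
Reassemble most-significant byte first: D2 0D B6 44 6A 8B 21 CC → 0xD20DB6446A8B21CC.

0xD20DB6446A8B21CC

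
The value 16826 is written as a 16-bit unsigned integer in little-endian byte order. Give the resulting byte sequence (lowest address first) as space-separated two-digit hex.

BA 41

16826 in hexadecimal, padded to 16 bits, is 0x41BA.
Split into bytes (most-significant first): 41 BA.
In little-endian order the low byte comes first in memory.
So at ascending addresses the bytes are BA 41.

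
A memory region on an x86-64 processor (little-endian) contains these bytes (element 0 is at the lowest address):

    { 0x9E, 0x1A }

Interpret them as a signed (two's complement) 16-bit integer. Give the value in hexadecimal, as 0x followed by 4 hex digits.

Little-endian stores the least-significant byte at the lowest address.
Reassemble most-significant byte first: 1A 9E → 0x1A9E.

0x1A9E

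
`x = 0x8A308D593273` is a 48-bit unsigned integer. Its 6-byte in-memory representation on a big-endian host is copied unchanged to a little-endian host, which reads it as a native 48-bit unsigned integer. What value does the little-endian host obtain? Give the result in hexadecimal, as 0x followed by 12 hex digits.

0x7332598D308A

Stored big-endian, the bytes at ascending addresses are 8A 30 8D 59 32 73.
Read back as little-endian, the first byte is least significant, giving 0x7332598D308A.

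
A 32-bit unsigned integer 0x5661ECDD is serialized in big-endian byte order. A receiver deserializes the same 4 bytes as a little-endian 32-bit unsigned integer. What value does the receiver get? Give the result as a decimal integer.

3723256150

Stored big-endian, the bytes at ascending addresses are 56 61 EC DD.
Read back as little-endian, the first byte is least significant, giving 0xDDEC6156.
0xDDEC6156 = 3723256150.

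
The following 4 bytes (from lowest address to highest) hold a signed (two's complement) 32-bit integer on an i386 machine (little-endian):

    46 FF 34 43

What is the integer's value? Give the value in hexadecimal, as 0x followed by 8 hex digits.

0x4334FF46

Little-endian stores the least-significant byte at the lowest address.
Reassemble most-significant byte first: 43 34 FF 46 → 0x4334FF46.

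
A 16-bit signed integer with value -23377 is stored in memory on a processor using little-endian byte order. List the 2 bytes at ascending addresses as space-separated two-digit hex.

AF A4

Two's complement of -23377 in 16 bits: 23377 = 0x5B51; invert → 0xA4AE; add 1 → 0xA4AF.
Split into bytes (most-significant first): A4 AF.
In little-endian order the low byte comes first in memory.
So at ascending addresses the bytes are AF A4.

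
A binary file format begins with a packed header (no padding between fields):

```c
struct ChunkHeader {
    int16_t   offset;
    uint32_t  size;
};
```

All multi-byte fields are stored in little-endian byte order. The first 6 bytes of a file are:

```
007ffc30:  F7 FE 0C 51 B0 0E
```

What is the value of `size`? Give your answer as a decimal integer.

246436108

`size` follows `offset` (2 bytes), so it starts at byte offset 2 and occupies 4 bytes.
Bytes at offsets 2..5: 0C 51 B0 0E.
Little-endian stores the least-significant byte at the lowest address.
Reassemble most-significant byte first: 0E B0 51 0C → 0x0EB0510C.
0x0EB0510C = 246436108.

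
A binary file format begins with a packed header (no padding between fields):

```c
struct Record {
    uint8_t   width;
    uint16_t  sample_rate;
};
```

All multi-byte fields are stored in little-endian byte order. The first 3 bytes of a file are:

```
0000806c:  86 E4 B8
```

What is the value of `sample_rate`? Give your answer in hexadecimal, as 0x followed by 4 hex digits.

`sample_rate` follows `width` (1 byte), so it starts at byte offset 1 and occupies 2 bytes.
Bytes at offsets 1..2: E4 B8.
In little-endian order the low byte comes first in memory.
Reassemble most-significant byte first: B8 E4 → 0xB8E4.

0xB8E4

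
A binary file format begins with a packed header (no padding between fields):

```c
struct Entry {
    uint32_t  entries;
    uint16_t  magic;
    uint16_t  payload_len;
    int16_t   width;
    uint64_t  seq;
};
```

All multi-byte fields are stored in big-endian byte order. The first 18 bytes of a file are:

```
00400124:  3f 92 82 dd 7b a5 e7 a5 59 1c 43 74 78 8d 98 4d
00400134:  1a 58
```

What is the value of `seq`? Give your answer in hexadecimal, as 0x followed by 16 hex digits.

`seq` follows `entries` (4 B), `magic` (2 B), `payload_len` (2 B), `width` (2 B), so it starts at offset 4 + 2 + 2 + 2 = 10 and occupies 8 bytes.
Bytes at offsets 10..17: 43 74 78 8D 98 4D 1A 58.
In big-endian order the high byte comes first in memory.
The bytes are already most-significant first: 0x4374788D984D1A58.

0x4374788D984D1A58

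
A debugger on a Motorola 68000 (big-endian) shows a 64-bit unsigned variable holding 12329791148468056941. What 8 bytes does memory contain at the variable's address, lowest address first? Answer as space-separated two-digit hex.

AB 1C 37 B9 37 31 B3 6D

12329791148468056941 in hexadecimal, padded to 64 bits, is 0xAB1C37B93731B36D.
Split into bytes (most-significant first): AB 1C 37 B9 37 31 B3 6D.
Big-endian stores the most-significant byte at the lowest address.
So the memory order matches the most-significant-first order: AB 1C 37 B9 37 31 B3 6D.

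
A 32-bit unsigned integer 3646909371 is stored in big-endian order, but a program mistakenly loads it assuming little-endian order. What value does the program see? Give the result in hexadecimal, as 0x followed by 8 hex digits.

0xBB6B5FD9

3646909371 in 32-bit hexadecimal is 0xD95F6BBB.
Stored big-endian, the bytes at ascending addresses are D9 5F 6B BB.
Read back as little-endian, the first byte is least significant, giving 0xBB6B5FD9.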